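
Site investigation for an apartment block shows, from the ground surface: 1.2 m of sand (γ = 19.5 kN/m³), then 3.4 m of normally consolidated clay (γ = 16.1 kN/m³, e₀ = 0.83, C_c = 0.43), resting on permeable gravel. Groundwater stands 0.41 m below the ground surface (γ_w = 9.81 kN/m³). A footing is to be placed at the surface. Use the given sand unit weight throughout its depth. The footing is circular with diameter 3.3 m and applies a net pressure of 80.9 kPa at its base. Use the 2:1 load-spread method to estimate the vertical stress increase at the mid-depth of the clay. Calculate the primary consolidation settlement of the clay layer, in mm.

Mid-depth of clay below the ground surface: z = 1.2 + 3.4/2 = 2.9 m.
Total vertical stress at mid-clay: σ_v = 19.5×1.2 + 16.1×1.7 = 50.77 kPa.
Pore pressure: u = 9.81×(2.9 − 0.41) = 24.427 kPa.
Initial effective stress: σ'_0 = σ_v − u = 50.77 − 24.427 = 26.343 kPa.
Stress increase at mid-clay by the 2:1 spreading method:
Δσ ≈ qD²/(D+z)² = 80.9×3.3²/(3.3+2.9)² = 22.919 kPa
Final effective stress: σ'_f = σ'_0 + Δσ = 26.343 + 22.919 = 49.262 kPa.
Normally consolidated clay, so the full stress increment lies on the virgin compression line:
S_c = C_c·H/(1+e₀)·log₁₀(σ'_f/σ'_0) = 0.43×3.4/(1+0.83)×log₁₀(49.262/26.343)
    = 0.79891 × 0.27185 = 0.2172 m

S_c ≈ 217 mm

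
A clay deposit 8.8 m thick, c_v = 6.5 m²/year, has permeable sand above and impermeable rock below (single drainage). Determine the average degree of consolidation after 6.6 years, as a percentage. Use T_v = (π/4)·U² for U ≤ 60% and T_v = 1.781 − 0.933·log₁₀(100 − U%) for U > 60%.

U ≈ 79.3 %

Drainage path length: H_d = H = 8.8 m (single drainage).
T_v = c_v·t/H_d² = 6.5×6.6/8.8² = 0.55398.
T_v = 0.55398 corresponds to the U > 60% branch:
U = 1 − 10^((1.781 − T_v)/0.933)/100 = 0.7934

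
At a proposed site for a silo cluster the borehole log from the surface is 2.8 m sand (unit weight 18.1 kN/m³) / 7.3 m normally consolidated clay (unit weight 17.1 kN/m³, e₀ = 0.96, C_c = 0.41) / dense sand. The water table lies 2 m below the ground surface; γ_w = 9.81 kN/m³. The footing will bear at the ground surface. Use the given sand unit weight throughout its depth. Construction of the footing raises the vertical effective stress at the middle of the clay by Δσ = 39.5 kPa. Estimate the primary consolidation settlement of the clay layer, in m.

S_c ≈ 0.299 m

Mid-depth of clay below the ground surface: z = 2.8 + 7.3/2 = 6.45 m.
Total vertical stress at mid-clay: σ_v = 18.1×2.8 + 17.1×3.65 = 113.09 kPa.
Pore pressure: u = 9.81×(6.45 − 2) = 43.655 kPa.
Initial effective stress: σ'_0 = σ_v − u = 113.09 − 43.655 = 69.435 kPa.
Final effective stress: σ'_f = σ'_0 + Δσ = 69.435 + 39.5 = 108.94 kPa.
Normally consolidated clay, so the full stress increment lies on the virgin compression line:
S_c = C_c·H/(1+e₀)·log₁₀(σ'_f/σ'_0) = 0.41×7.3/(1+0.96)×log₁₀(108.94/69.435)
    = 1.527 × 0.19561 = 0.2987 m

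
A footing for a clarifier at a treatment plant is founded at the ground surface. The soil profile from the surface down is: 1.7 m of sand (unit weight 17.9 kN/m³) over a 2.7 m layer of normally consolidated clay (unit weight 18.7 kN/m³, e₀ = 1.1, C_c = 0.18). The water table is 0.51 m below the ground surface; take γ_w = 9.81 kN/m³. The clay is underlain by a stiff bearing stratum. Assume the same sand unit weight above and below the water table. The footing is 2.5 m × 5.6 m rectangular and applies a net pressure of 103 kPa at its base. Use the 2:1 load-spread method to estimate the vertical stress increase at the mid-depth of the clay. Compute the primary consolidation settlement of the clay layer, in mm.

Mid-depth of clay below the ground surface: z = 1.7 + 2.7/2 = 3.05 m.
Total vertical stress at mid-clay: σ_v = 17.9×1.7 + 18.7×1.35 = 55.675 kPa.
Pore pressure: u = 9.81×(3.05 − 0.51) = 24.917 kPa.
Initial effective stress: σ'_0 = σ_v − u = 55.675 − 24.917 = 30.758 kPa.
Stress increase at mid-clay by the 2:1 spreading method:
Δσ = qBL/((B+z)(L+z)) = 103×2.5×5.6/((2.5+3.05)(5.6+3.05)) = 30.037 kPa
Final effective stress: σ'_f = σ'_0 + Δσ = 30.758 + 30.037 = 60.795 kPa.
Normally consolidated clay, so the full stress increment lies on the virgin compression line:
S_c = C_c·H/(1+e₀)·log₁₀(σ'_f/σ'_0) = 0.18×2.7/(1+1.1)×log₁₀(60.795/30.758)
    = 0.23143 × 0.29591 = 0.06848 m

S_c ≈ 68.5 mm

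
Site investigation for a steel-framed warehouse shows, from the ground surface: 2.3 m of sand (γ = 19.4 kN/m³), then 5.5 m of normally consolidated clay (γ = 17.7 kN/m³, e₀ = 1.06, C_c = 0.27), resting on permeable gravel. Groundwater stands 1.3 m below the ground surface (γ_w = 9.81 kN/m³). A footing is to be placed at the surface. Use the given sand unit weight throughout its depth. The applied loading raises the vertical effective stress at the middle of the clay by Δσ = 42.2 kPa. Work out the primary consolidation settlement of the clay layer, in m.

Mid-depth of clay below the ground surface: z = 2.3 + 5.5/2 = 5.05 m.
Total vertical stress at mid-clay: σ_v = 19.4×2.3 + 17.7×2.75 = 93.295 kPa.
Pore pressure: u = 9.81×(5.05 − 1.3) = 36.788 kPa.
Initial effective stress: σ'_0 = σ_v − u = 93.295 − 36.788 = 56.507 kPa.
Final effective stress: σ'_f = σ'_0 + Δσ = 56.507 + 42.2 = 98.707 kPa.
Normally consolidated clay, so the full stress increment lies on the virgin compression line:
S_c = C_c·H/(1+e₀)·log₁₀(σ'_f/σ'_0) = 0.27×5.5/(1+1.06)×log₁₀(98.707/56.507)
    = 0.72087 × 0.24225 = 0.1746 m

S_c ≈ 0.175 m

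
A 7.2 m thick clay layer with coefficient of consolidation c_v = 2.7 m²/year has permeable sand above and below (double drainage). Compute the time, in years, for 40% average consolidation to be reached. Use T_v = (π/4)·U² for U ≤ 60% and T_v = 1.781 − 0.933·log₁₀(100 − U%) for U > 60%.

t ≈ 0.603 years

Drainage path length: H_d = H/2 = 3.6 m (double drainage).
U ≤ 60%: T_v = (π/4)·U² = (π/4)×0.4² = 0.12566.
t = T_v·H_d²/c_v = 0.12566×3.6²/2.7 = 0.6032 years.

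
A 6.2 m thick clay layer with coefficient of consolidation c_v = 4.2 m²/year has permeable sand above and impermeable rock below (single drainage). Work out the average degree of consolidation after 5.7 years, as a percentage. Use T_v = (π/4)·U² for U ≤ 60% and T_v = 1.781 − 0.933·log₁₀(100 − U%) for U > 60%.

Drainage path length: H_d = H = 6.2 m (single drainage).
T_v = c_v·t/H_d² = 4.2×5.7/6.2² = 0.62279.
T_v = 0.62279 corresponds to the U > 60% branch:
U = 1 − 10^((1.781 − T_v)/0.933)/100 = 0.8257

U ≈ 82.6 %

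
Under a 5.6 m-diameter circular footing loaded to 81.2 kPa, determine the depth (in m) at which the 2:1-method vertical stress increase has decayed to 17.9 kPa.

z ≈ 6.33 m

2:1 spreading — at depth z the loaded area has grown by z in each plan dimension:
qD²/(D+z)² = Δσ_z ⇒ z = D(√(q/Δσ_z) − 1) = 5.6×(√(81.2/17.9) − 1) = 6.327 m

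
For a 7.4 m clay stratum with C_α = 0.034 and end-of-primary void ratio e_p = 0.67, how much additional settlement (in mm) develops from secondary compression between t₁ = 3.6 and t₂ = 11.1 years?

Secondary compression: S_s = C_α·H/(1+e_p)·log₁₀(t₂/t₁)
S_s = 0.034×7.4/(1+0.67)×log₁₀(11.1/3.6)
    = 0.1507 × 0.489 = 0.07368 m

S_s ≈ 73.7 mm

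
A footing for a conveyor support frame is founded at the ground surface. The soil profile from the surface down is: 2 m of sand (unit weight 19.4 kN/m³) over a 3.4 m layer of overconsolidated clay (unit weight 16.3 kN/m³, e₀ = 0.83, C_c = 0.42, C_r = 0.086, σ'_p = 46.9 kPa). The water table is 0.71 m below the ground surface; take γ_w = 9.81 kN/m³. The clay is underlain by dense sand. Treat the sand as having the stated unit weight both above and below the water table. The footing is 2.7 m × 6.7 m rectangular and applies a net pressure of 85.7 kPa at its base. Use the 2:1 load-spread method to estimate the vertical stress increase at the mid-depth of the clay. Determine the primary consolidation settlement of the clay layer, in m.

Mid-depth of clay below the ground surface: z = 2 + 3.4/2 = 3.7 m.
Total vertical stress at mid-clay: σ_v = 19.4×2 + 16.3×1.7 = 66.51 kPa.
Pore pressure: u = 9.81×(3.7 − 0.71) = 29.332 kPa.
Initial effective stress: σ'_0 = σ_v − u = 66.51 − 29.332 = 37.178 kPa.
Stress increase at mid-clay by the 2:1 spreading method:
Δσ = qBL/((B+z)(L+z)) = 85.7×2.7×6.7/((2.7+3.7)(6.7+3.7)) = 23.292 kPa
Final effective stress: σ'_f = 37.178 + 23.292 = 60.47 kPa.
σ'_f = 60.47 > σ'_p = 46.9 kPa, so the stress path crosses the preconsolidation pressure — recompression up to σ'_p, then virgin compression beyond:
S_c = H/(1+e₀)·[C_r·log₁₀(σ'_p/σ'_0) + C_c·log₁₀(σ'_f/σ'_p)]
    = 3.4/1.83 × [0.086×log₁₀(46.9/37.178) + 0.42×log₁₀(60.47/46.9)]
    = 1.8579 × [0.0086763 + 0.046354] = 0.1022 m

S_c ≈ 0.102 m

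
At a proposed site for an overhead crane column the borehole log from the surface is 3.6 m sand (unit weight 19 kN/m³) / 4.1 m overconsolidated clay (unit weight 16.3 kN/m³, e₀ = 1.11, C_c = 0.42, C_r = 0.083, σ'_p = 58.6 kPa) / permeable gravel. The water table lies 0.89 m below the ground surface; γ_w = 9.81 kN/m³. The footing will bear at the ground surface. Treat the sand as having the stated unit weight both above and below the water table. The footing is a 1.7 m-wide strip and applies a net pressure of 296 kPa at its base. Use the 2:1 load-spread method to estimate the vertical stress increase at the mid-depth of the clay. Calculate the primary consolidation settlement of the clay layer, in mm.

Mid-depth of clay below the ground surface: z = 3.6 + 4.1/2 = 5.65 m.
Total vertical stress at mid-clay: σ_v = 19×3.6 + 16.3×2.05 = 101.81 kPa.
Pore pressure: u = 9.81×(5.65 − 0.89) = 46.696 kPa.
Initial effective stress: σ'_0 = σ_v − u = 101.81 − 46.696 = 55.114 kPa.
Stress increase at mid-clay by the 2:1 spreading method:
Δσ = qB/(B+z) = 296×1.7/(1.7+5.65) = 68.463 kPa
Final effective stress: σ'_f = 55.114 + 68.463 = 123.58 kPa.
σ'_f = 123.58 > σ'_p = 58.6 kPa, so the stress path crosses the preconsolidation pressure — recompression up to σ'_p, then virgin compression beyond:
S_c = H/(1+e₀)·[C_r·log₁₀(σ'_p/σ'_0) + C_c·log₁₀(σ'_f/σ'_p)]
    = 4.1/2.11 × [0.083×log₁₀(58.6/55.114) + 0.42×log₁₀(123.58/58.6)]
    = 1.9431 × [0.0022108 + 0.1361] = 0.2688 m

S_c ≈ 269 mm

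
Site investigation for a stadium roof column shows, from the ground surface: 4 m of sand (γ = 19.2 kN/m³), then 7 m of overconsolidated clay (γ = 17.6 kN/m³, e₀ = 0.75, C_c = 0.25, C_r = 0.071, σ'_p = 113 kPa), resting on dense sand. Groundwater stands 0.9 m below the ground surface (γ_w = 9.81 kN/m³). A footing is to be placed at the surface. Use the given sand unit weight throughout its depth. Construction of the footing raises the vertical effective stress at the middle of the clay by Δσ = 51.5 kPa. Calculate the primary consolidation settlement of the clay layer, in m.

Mid-depth of clay below the ground surface: z = 4 + 7/2 = 7.5 m.
Total vertical stress at mid-clay: σ_v = 19.2×4 + 17.6×3.5 = 138.4 kPa.
Pore pressure: u = 9.81×(7.5 − 0.9) = 64.746 kPa.
Initial effective stress: σ'_0 = σ_v − u = 138.4 − 64.746 = 73.654 kPa.
Final effective stress: σ'_f = 73.654 + 51.5 = 125.15 kPa.
σ'_f = 125.15 > σ'_p = 113 kPa, so the stress path crosses the preconsolidation pressure — recompression up to σ'_p, then virgin compression beyond:
S_c = H/(1+e₀)·[C_r·log₁₀(σ'_p/σ'_0) + C_c·log₁₀(σ'_f/σ'_p)]
    = 7/1.75 × [0.071×log₁₀(113/73.654) + 0.25×log₁₀(125.15/113)]
    = 4 × [0.013198 + 0.011088] = 0.09714 m

S_c ≈ 0.0971 m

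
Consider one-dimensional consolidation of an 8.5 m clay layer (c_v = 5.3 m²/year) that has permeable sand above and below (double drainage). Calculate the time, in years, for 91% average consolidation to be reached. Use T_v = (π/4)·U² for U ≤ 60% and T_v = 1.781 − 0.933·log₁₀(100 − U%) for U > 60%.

t ≈ 3.04 years

Drainage path length: H_d = H/2 = 4.25 m (double drainage).
U > 60%: T_v = 1.781 − 0.933·log₁₀(100 − 91) = 0.89069.
t = T_v·H_d²/c_v = 0.89069×4.25²/5.3 = 3.035 years.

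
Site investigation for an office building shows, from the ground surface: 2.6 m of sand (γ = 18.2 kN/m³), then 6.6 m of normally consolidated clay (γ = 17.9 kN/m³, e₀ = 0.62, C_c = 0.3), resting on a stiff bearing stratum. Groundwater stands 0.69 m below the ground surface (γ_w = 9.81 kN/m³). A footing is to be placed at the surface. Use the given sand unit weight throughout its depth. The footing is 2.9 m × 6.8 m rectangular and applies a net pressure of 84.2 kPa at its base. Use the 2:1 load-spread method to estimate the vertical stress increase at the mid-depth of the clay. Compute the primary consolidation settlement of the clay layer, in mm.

Mid-depth of clay below the ground surface: z = 2.6 + 6.6/2 = 5.9 m.
Total vertical stress at mid-clay: σ_v = 18.2×2.6 + 17.9×3.3 = 106.39 kPa.
Pore pressure: u = 9.81×(5.9 − 0.69) = 51.11 kPa.
Initial effective stress: σ'_0 = σ_v − u = 106.39 − 51.11 = 55.28 kPa.
Stress increase at mid-clay by the 2:1 spreading method:
Δσ = qBL/((B+z)(L+z)) = 84.2×2.9×6.8/((2.9+5.9)(6.8+5.9)) = 14.857 kPa
Final effective stress: σ'_f = σ'_0 + Δσ = 55.28 + 14.857 = 70.137 kPa.
Normally consolidated clay, so the full stress increment lies on the virgin compression line:
S_c = C_c·H/(1+e₀)·log₁₀(σ'_f/σ'_0) = 0.3×6.6/(1+0.62)×log₁₀(70.137/55.28)
    = 1.2222 × 0.10338 = 0.1264 m

S_c ≈ 126 mm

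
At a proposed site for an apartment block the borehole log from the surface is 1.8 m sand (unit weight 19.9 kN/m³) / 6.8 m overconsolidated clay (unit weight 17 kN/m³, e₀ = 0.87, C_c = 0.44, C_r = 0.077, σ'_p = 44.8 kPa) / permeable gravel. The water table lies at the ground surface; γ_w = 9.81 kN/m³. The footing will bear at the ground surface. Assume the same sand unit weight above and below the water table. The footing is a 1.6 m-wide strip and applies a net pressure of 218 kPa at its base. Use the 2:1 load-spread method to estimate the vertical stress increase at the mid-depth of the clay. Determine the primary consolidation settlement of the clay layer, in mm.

Mid-depth of clay below the ground surface: z = 1.8 + 6.8/2 = 5.2 m.
Total vertical stress at mid-clay: σ_v = 19.9×1.8 + 17×3.4 = 93.62 kPa.
Pore pressure: u = 9.81×(5.2 − 0) = 51.012 kPa.
Initial effective stress: σ'_0 = σ_v − u = 93.62 − 51.012 = 42.608 kPa.
Stress increase at mid-clay by the 2:1 spreading method:
Δσ = qB/(B+z) = 218×1.6/(1.6+5.2) = 51.294 kPa
Final effective stress: σ'_f = 42.608 + 51.294 = 93.902 kPa.
σ'_f = 93.902 > σ'_p = 44.8 kPa, so the stress path crosses the preconsolidation pressure — recompression up to σ'_p, then virgin compression beyond:
S_c = H/(1+e₀)·[C_r·log₁₀(σ'_p/σ'_0) + C_c·log₁₀(σ'_f/σ'_p)]
    = 6.8/1.87 × [0.077×log₁₀(44.8/42.608) + 0.44×log₁₀(93.902/44.8)]
    = 3.6364 × [0.0016776 + 0.14141] = 0.5203 m

S_c ≈ 520 mm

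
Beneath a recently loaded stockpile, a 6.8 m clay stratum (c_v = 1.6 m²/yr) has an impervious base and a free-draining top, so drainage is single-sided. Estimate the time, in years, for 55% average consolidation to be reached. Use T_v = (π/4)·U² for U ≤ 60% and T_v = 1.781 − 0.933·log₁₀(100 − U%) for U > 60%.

t ≈ 6.87 years

Drainage path length: H_d = H = 6.8 m (single drainage).
U ≤ 60%: T_v = (π/4)·U² = (π/4)×0.55² = 0.23758.
t = T_v·H_d²/c_v = 0.23758×6.8²/1.6 = 6.866 years.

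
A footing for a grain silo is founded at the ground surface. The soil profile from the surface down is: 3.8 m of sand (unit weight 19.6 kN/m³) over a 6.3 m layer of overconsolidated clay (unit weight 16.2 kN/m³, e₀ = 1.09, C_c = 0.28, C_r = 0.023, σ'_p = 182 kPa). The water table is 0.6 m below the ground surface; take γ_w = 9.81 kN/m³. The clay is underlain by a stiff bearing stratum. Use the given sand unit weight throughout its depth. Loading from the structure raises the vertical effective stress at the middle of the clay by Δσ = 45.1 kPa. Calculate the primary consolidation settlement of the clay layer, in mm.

S_c ≈ 16.2 mm

Mid-depth of clay below the ground surface: z = 3.8 + 6.3/2 = 6.95 m.
Total vertical stress at mid-clay: σ_v = 19.6×3.8 + 16.2×3.15 = 125.51 kPa.
Pore pressure: u = 9.81×(6.95 − 0.6) = 62.294 kPa.
Initial effective stress: σ'_0 = σ_v − u = 125.51 − 62.294 = 63.216 kPa.
Final effective stress: σ'_f = 63.216 + 45.1 = 108.32 kPa.
σ'_f = 108.32 ≤ σ'_p = 182 kPa, so the clay remains overconsolidated and only the recompression index applies:
S_c = C_r·H/(1+e₀)·log₁₀(σ'_f/σ'_0) = 0.023×6.3/2.09×log₁₀(108.32/63.216)
    = 0.069331 × 0.23388 = 0.01622 m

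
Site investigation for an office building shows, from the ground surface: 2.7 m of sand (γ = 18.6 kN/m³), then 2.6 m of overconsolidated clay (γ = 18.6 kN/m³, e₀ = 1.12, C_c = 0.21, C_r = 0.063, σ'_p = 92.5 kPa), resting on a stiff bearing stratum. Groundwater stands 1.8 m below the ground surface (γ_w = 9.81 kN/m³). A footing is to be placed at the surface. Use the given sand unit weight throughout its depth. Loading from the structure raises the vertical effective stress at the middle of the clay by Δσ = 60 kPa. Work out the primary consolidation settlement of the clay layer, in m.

S_c ≈ 0.041 m

Mid-depth of clay below the ground surface: z = 2.7 + 2.6/2 = 4 m.
Total vertical stress at mid-clay: σ_v = 18.6×2.7 + 18.6×1.3 = 74.4 kPa.
Pore pressure: u = 9.81×(4 − 1.8) = 21.582 kPa.
Initial effective stress: σ'_0 = σ_v − u = 74.4 − 21.582 = 52.818 kPa.
Final effective stress: σ'_f = 52.818 + 60 = 112.82 kPa.
σ'_f = 112.82 > σ'_p = 92.5 kPa, so the stress path crosses the preconsolidation pressure — recompression up to σ'_p, then virgin compression beyond:
S_c = H/(1+e₀)·[C_r·log₁₀(σ'_p/σ'_0) + C_c·log₁₀(σ'_f/σ'_p)]
    = 2.6/2.12 × [0.063×log₁₀(92.5/52.818) + 0.21×log₁₀(112.82/92.5)]
    = 1.2264 × [0.015332 + 0.018111] = 0.04101 m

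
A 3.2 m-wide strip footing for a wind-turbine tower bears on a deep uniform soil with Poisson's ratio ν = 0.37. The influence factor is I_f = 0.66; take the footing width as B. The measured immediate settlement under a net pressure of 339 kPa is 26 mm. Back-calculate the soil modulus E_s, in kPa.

E_s ≈ 23800 kPa

S_e = q·B·(1−ν²)/E_s · I_f  ⇒  E_s = q·B·(1−ν²)·I_f / S_e.
E_s = 339 × 3.2 × 0.8631 × 0.66 / 0.026 = 23770 kPa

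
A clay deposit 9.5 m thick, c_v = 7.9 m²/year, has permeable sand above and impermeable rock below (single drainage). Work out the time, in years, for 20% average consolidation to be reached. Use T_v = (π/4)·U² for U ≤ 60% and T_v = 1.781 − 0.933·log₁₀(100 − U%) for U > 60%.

t ≈ 0.359 years

Drainage path length: H_d = H = 9.5 m (single drainage).
U ≤ 60%: T_v = (π/4)·U² = (π/4)×0.2² = 0.031416.
t = T_v·H_d²/c_v = 0.031416×9.5²/7.9 = 0.3589 years.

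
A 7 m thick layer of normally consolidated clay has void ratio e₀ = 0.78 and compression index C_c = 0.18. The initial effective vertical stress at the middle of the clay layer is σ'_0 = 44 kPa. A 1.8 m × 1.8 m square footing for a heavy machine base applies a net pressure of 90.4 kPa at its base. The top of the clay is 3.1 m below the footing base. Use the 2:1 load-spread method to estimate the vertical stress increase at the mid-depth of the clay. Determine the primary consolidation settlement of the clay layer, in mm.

S_c ≈ 27.7 mm

Mid-depth of clay below the footing base: z = 3.1 + 7/2 = 6.6 m.
Stress increase at mid-clay by the 2:1 spreading method:
Δσ = qBL/((B+z)(L+z)) = 90.4×1.8×1.8/((1.8+6.6)(1.8+6.6)) = 4.151 kPa
Final effective stress: σ'_f = σ'_0 + Δσ = 44 + 4.151 = 48.151 kPa.
Normally consolidated clay, so the full stress increment lies on the virgin compression line:
S_c = C_c·H/(1+e₀)·log₁₀(σ'_f/σ'_0) = 0.18×7/(1+0.78)×log₁₀(48.151/44)
    = 0.70787 × 0.039153 = 0.02772 m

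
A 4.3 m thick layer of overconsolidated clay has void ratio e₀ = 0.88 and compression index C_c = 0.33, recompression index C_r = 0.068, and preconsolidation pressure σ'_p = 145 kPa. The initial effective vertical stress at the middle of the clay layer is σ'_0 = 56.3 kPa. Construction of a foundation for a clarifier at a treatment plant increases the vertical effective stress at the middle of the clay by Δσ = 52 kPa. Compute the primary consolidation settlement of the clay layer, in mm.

S_c ≈ 44.2 mm

Final effective stress: σ'_f = 56.3 + 52 = 108.3 kPa.
σ'_f = 108.3 ≤ σ'_p = 145 kPa, so the clay remains overconsolidated and only the recompression index applies:
S_c = C_r·H/(1+e₀)·log₁₀(σ'_f/σ'_0) = 0.068×4.3/1.88×log₁₀(108.3/56.3)
    = 0.15553 × 0.28412 = 0.04419 m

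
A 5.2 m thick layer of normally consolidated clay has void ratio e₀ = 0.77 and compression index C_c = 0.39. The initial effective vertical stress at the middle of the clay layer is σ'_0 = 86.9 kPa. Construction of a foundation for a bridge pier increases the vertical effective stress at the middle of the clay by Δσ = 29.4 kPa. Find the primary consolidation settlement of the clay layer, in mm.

S_c ≈ 145 mm

Final effective stress: σ'_f = σ'_0 + Δσ = 86.9 + 29.4 = 116.3 kPa.
Normally consolidated clay, so the full stress increment lies on the virgin compression line:
S_c = C_c·H/(1+e₀)·log₁₀(σ'_f/σ'_0) = 0.39×5.2/(1+0.77)×log₁₀(116.3/86.9)
    = 1.1458 × 0.12656 = 0.145 m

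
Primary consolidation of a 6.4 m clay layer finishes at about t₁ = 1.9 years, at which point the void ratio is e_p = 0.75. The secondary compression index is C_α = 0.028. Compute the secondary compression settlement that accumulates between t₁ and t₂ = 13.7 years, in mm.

S_s ≈ 87.9 mm

Secondary compression: S_s = C_α·H/(1+e_p)·log₁₀(t₂/t₁)
S_s = 0.028×6.4/(1+0.75)×log₁₀(13.7/1.9)
    = 0.1024 × 0.858 = 0.08786 m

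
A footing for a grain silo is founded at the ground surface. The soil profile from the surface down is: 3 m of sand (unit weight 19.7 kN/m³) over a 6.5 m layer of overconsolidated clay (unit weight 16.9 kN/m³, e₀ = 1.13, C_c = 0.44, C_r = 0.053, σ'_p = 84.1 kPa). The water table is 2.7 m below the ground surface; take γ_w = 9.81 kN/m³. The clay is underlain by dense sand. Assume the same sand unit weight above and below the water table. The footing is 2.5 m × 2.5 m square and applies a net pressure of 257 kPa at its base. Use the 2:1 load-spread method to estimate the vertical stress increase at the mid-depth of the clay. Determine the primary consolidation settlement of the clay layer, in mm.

Mid-depth of clay below the ground surface: z = 3 + 6.5/2 = 6.25 m.
Total vertical stress at mid-clay: σ_v = 19.7×3 + 16.9×3.25 = 114.02 kPa.
Pore pressure: u = 9.81×(6.25 − 2.7) = 34.825 kPa.
Initial effective stress: σ'_0 = σ_v − u = 114.02 − 34.825 = 79.195 kPa.
Stress increase at mid-clay by the 2:1 spreading method:
Δσ = qBL/((B+z)(L+z)) = 257×2.5×2.5/((2.5+6.25)(2.5+6.25)) = 20.98 kPa
Final effective stress: σ'_f = 79.195 + 20.98 = 100.17 kPa.
σ'_f = 100.17 > σ'_p = 84.1 kPa, so the stress path crosses the preconsolidation pressure — recompression up to σ'_p, then virgin compression beyond:
S_c = H/(1+e₀)·[C_r·log₁₀(σ'_p/σ'_0) + C_c·log₁₀(σ'_f/σ'_p)]
    = 6.5/2.13 × [0.053×log₁₀(84.1/79.195) + 0.44×log₁₀(100.17/84.1)]
    = 3.0516 × [0.0013832 + 0.033414] = 0.1062 m

S_c ≈ 106 mm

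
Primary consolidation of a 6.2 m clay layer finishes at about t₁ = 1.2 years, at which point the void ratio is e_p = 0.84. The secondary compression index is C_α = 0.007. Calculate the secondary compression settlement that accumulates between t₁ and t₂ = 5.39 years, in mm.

S_s ≈ 15.4 mm

Secondary compression: S_s = C_α·H/(1+e_p)·log₁₀(t₂/t₁)
S_s = 0.007×6.2/(1+0.84)×log₁₀(5.39/1.2)
    = 0.02359 × 0.6524 = 0.01539 m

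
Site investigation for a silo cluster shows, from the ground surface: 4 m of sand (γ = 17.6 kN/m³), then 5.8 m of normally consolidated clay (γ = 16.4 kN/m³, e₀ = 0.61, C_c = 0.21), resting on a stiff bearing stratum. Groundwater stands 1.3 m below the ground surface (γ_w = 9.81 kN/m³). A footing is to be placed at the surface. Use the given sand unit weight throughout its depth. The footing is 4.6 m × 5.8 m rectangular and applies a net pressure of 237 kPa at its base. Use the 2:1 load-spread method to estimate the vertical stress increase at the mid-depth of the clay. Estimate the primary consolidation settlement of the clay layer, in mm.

Mid-depth of clay below the ground surface: z = 4 + 5.8/2 = 6.9 m.
Total vertical stress at mid-clay: σ_v = 17.6×4 + 16.4×2.9 = 117.96 kPa.
Pore pressure: u = 9.81×(6.9 − 1.3) = 54.936 kPa.
Initial effective stress: σ'_0 = σ_v − u = 117.96 − 54.936 = 63.024 kPa.
Stress increase at mid-clay by the 2:1 spreading method:
Δσ = qBL/((B+z)(L+z)) = 237×4.6×5.8/((4.6+6.9)(5.8+6.9)) = 43.294 kPa
Final effective stress: σ'_f = σ'_0 + Δσ = 63.024 + 43.294 = 106.32 kPa.
Normally consolidated clay, so the full stress increment lies on the virgin compression line:
S_c = C_c·H/(1+e₀)·log₁₀(σ'_f/σ'_0) = 0.21×5.8/(1+0.61)×log₁₀(106.32/63.024)
    = 0.75652 × 0.22711 = 0.1718 m

S_c ≈ 172 mm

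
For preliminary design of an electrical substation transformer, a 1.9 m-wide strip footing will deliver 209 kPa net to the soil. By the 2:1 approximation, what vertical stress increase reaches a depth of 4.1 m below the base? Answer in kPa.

Δσ_z ≈ 66.2 kPa

By the 2:1 method the load spreads at 1 horizontal : 2 vertical, so at depth z the loaded area has grown by z in each plan dimension:
Δσ = qB/(B+z) = 209×1.9/(1.9+4.1) = 66.183 kPa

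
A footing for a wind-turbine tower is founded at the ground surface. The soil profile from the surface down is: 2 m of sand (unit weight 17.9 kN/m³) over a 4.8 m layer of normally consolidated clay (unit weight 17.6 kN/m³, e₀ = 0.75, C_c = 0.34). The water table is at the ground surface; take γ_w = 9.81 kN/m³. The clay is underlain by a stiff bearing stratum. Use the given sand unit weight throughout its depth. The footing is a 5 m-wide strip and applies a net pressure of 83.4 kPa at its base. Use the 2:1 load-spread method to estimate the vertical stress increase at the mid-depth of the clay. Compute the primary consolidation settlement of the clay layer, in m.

Mid-depth of clay below the ground surface: z = 2 + 4.8/2 = 4.4 m.
Total vertical stress at mid-clay: σ_v = 17.9×2 + 17.6×2.4 = 78.04 kPa.
Pore pressure: u = 9.81×(4.4 − 0) = 43.164 kPa.
Initial effective stress: σ'_0 = σ_v − u = 78.04 − 43.164 = 34.876 kPa.
Stress increase at mid-clay by the 2:1 spreading method:
Δσ = qB/(B+z) = 83.4×5/(5+4.4) = 44.362 kPa
Final effective stress: σ'_f = σ'_0 + Δσ = 34.876 + 44.362 = 79.238 kPa.
Normally consolidated clay, so the full stress increment lies on the virgin compression line:
S_c = C_c·H/(1+e₀)·log₁₀(σ'_f/σ'_0) = 0.34×4.8/(1+0.75)×log₁₀(79.238/34.876)
    = 0.93257 × 0.35641 = 0.3324 m

S_c ≈ 0.332 m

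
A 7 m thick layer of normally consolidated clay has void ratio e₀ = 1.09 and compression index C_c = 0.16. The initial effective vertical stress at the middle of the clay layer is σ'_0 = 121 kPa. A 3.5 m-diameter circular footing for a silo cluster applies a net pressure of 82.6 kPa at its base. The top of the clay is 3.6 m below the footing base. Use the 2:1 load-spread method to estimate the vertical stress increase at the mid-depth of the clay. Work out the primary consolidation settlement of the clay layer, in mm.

S_c ≈ 16.7 mm

Mid-depth of clay below the footing base: z = 3.6 + 7/2 = 7.1 m.
Stress increase at mid-clay by the 2:1 spreading method:
Δσ ≈ qD²/(D+z)² = 82.6×3.5²/(3.5+7.1)² = 9.0054 kPa
Final effective stress: σ'_f = σ'_0 + Δσ = 121 + 9.0054 = 130.01 kPa.
Normally consolidated clay, so the full stress increment lies on the virgin compression line:
S_c = C_c·H/(1+e₀)·log₁₀(σ'_f/σ'_0) = 0.16×7/(1+1.09)×log₁₀(130.01/121)
    = 0.53589 × 0.031191 = 0.01671 m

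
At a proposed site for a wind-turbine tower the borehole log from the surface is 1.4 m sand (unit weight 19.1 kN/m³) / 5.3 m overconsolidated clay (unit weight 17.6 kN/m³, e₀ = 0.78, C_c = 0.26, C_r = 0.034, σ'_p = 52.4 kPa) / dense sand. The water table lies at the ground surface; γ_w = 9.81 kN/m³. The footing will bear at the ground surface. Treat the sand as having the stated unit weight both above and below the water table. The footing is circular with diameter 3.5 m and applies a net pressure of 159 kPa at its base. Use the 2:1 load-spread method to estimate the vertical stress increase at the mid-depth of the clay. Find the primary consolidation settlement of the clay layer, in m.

Mid-depth of clay below the ground surface: z = 1.4 + 5.3/2 = 4.05 m.
Total vertical stress at mid-clay: σ_v = 19.1×1.4 + 17.6×2.65 = 73.38 kPa.
Pore pressure: u = 9.81×(4.05 − 0) = 39.73 kPa.
Initial effective stress: σ'_0 = σ_v − u = 73.38 − 39.73 = 33.65 kPa.
Stress increase at mid-clay by the 2:1 spreading method:
Δσ ≈ qD²/(D+z)² = 159×3.5²/(3.5+4.05)² = 34.17 kPa
Final effective stress: σ'_f = 33.65 + 34.17 = 67.82 kPa.
σ'_f = 67.82 > σ'_p = 52.4 kPa, so the stress path crosses the preconsolidation pressure — recompression up to σ'_p, then virgin compression beyond:
S_c = H/(1+e₀)·[C_r·log₁₀(σ'_p/σ'_0) + C_c·log₁₀(σ'_f/σ'_p)]
    = 5.3/1.78 × [0.034×log₁₀(52.4/33.65) + 0.26×log₁₀(67.82/52.4)]
    = 2.9775 × [0.0065398 + 0.029127] = 0.1062 m

S_c ≈ 0.106 m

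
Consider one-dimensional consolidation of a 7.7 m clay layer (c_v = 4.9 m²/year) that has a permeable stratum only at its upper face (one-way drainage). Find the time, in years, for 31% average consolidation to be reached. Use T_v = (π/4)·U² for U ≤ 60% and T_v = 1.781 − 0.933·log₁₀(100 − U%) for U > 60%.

t ≈ 0.913 years

Drainage path length: H_d = H = 7.7 m (single drainage).
U ≤ 60%: T_v = (π/4)·U² = (π/4)×0.31² = 0.075477.
t = T_v·H_d²/c_v = 0.075477×7.7²/4.9 = 0.9133 years.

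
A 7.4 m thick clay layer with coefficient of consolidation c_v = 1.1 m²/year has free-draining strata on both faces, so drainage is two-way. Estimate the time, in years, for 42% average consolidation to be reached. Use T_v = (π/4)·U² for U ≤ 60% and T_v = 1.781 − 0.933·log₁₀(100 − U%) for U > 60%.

t ≈ 1.72 years

Drainage path length: H_d = H/2 = 3.7 m (double drainage).
U ≤ 60%: T_v = (π/4)·U² = (π/4)×0.42² = 0.13854.
t = T_v·H_d²/c_v = 0.13854×3.7²/1.1 = 1.724 years.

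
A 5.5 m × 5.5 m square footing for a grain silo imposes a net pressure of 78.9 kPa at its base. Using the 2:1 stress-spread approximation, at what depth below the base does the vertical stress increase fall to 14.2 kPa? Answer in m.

2:1 spreading — at depth z the loaded area has grown by z in each plan dimension:
qB²/(B+z)² = Δσ_z ⇒ z = B(√(q/Δσ_z) − 1) = 5.5×(√(78.9/14.2) − 1) = 7.465 m

z ≈ 7.46 m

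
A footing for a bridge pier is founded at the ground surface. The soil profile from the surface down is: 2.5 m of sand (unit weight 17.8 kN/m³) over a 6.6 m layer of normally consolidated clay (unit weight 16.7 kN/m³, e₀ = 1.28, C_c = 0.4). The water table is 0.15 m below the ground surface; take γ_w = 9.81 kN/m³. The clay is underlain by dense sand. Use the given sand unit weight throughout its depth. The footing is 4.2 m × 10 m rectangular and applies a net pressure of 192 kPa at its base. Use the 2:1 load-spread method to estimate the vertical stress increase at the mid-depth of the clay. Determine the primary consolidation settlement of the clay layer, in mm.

Mid-depth of clay below the ground surface: z = 2.5 + 6.6/2 = 5.8 m.
Total vertical stress at mid-clay: σ_v = 17.8×2.5 + 16.7×3.3 = 99.61 kPa.
Pore pressure: u = 9.81×(5.8 − 0.15) = 55.427 kPa.
Initial effective stress: σ'_0 = σ_v − u = 99.61 − 55.427 = 44.183 kPa.
Stress increase at mid-clay by the 2:1 spreading method:
Δσ = qBL/((B+z)(L+z)) = 192×4.2×10/((4.2+5.8)(10+5.8)) = 51.038 kPa
Final effective stress: σ'_f = σ'_0 + Δσ = 44.183 + 51.038 = 95.221 kPa.
Normally consolidated clay, so the full stress increment lies on the virgin compression line:
S_c = C_c·H/(1+e₀)·log₁₀(σ'_f/σ'_0) = 0.4×6.6/(1+1.28)×log₁₀(95.221/44.183)
    = 1.1579 × 0.33348 = 0.3861 m

S_c ≈ 386 mm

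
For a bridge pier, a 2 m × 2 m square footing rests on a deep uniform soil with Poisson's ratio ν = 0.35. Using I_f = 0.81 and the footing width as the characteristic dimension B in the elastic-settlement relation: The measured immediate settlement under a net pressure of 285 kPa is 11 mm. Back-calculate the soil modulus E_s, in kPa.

E_s ≈ 36800 kPa

S_e = q·B·(1−ν²)/E_s · I_f  ⇒  E_s = q·B·(1−ν²)·I_f / S_e.
E_s = 285 × 2 × 0.8775 × 0.81 / 0.011 = 36830 kPa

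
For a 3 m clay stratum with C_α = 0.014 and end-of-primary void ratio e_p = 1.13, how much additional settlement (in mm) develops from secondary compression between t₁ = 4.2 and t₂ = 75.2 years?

Secondary compression: S_s = C_α·H/(1+e_p)·log₁₀(t₂/t₁)
S_s = 0.014×3/(1+1.13)×log₁₀(75.2/4.2)
    = 0.01972 × 1.253 = 0.02471 m

S_s ≈ 24.7 mm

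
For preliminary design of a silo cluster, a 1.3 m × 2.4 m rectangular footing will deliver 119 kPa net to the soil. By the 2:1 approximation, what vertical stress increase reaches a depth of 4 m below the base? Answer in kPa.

Δσ_z ≈ 10.9 kPa

By the 2:1 method the load spreads at 1 horizontal : 2 vertical, so at depth z the loaded area has grown by z in each plan dimension:
Δσ = qBL/((B+z)(L+z)) = 119×1.3×2.4/((1.3+4)(2.4+4)) = 10.946 kPa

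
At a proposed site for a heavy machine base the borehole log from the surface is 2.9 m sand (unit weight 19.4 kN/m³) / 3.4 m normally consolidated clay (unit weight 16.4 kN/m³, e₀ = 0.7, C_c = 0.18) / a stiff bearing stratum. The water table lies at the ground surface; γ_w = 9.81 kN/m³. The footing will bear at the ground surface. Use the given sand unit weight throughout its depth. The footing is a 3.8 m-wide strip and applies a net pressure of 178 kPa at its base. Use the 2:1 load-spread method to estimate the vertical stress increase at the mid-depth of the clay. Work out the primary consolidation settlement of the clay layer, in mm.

Mid-depth of clay below the ground surface: z = 2.9 + 3.4/2 = 4.6 m.
Total vertical stress at mid-clay: σ_v = 19.4×2.9 + 16.4×1.7 = 84.14 kPa.
Pore pressure: u = 9.81×(4.6 − 0) = 45.126 kPa.
Initial effective stress: σ'_0 = σ_v − u = 84.14 − 45.126 = 39.014 kPa.
Stress increase at mid-clay by the 2:1 spreading method:
Δσ = qB/(B+z) = 178×3.8/(3.8+4.6) = 80.524 kPa
Final effective stress: σ'_f = σ'_0 + Δσ = 39.014 + 80.524 = 119.54 kPa.
Normally consolidated clay, so the full stress increment lies on the virgin compression line:
S_c = C_c·H/(1+e₀)·log₁₀(σ'_f/σ'_0) = 0.18×3.4/(1+0.7)×log₁₀(119.54/39.014)
    = 0.36 × 0.48629 = 0.1751 m

S_c ≈ 175 mm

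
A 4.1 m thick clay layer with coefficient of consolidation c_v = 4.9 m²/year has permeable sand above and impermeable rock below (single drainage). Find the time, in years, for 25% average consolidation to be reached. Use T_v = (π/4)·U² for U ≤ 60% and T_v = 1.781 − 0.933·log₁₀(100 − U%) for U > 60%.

Drainage path length: H_d = H = 4.1 m (single drainage).
U ≤ 60%: T_v = (π/4)·U² = (π/4)×0.25² = 0.049087.
t = T_v·H_d²/c_v = 0.049087×4.1²/4.9 = 0.1684 years.

t ≈ 0.168 years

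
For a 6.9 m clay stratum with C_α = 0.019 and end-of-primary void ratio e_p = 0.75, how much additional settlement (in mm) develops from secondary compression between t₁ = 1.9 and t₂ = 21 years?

S_s ≈ 78.2 mm

Secondary compression: S_s = C_α·H/(1+e_p)·log₁₀(t₂/t₁)
S_s = 0.019×6.9/(1+0.75)×log₁₀(21/1.9)
    = 0.07491 × 1.043 = 0.07817 m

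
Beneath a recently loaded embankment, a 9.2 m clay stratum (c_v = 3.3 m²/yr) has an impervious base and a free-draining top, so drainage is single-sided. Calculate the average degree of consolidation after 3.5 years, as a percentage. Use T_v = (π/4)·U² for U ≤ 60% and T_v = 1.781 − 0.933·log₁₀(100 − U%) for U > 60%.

U ≈ 41.7 %

Drainage path length: H_d = H = 9.2 m (single drainage).
T_v = c_v·t/H_d² = 3.3×3.5/9.2² = 0.13646.
T_v = 0.13646 corresponds to the U ≤ 60% branch:
U = √(4T_v/π) = 0.4168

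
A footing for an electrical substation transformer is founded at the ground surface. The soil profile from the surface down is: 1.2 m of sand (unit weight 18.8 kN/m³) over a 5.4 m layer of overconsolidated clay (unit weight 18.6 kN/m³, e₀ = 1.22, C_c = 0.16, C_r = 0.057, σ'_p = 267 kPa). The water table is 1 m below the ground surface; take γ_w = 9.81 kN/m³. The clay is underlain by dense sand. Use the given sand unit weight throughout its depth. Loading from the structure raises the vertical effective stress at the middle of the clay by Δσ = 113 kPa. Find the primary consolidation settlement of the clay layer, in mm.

Mid-depth of clay below the ground surface: z = 1.2 + 5.4/2 = 3.9 m.
Total vertical stress at mid-clay: σ_v = 18.8×1.2 + 18.6×2.7 = 72.78 kPa.
Pore pressure: u = 9.81×(3.9 − 1) = 28.449 kPa.
Initial effective stress: σ'_0 = σ_v − u = 72.78 − 28.449 = 44.331 kPa.
Final effective stress: σ'_f = 44.331 + 113 = 157.33 kPa.
σ'_f = 157.33 ≤ σ'_p = 267 kPa, so the clay remains overconsolidated and only the recompression index applies:
S_c = C_r·H/(1+e₀)·log₁₀(σ'_f/σ'_0) = 0.057×5.4/2.22×log₁₀(157.33/44.331)
    = 0.13865 × 0.5501 = 0.07627 m

S_c ≈ 76.3 mm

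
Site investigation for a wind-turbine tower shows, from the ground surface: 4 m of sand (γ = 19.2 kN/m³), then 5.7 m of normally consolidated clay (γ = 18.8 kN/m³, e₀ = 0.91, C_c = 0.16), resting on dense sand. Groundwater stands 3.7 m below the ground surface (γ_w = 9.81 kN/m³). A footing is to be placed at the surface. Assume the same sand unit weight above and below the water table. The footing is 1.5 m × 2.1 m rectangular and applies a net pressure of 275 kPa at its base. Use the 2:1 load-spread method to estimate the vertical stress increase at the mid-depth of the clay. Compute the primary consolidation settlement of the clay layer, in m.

S_c ≈ 0.0229 m

Mid-depth of clay below the ground surface: z = 4 + 5.7/2 = 6.85 m.
Total vertical stress at mid-clay: σ_v = 19.2×4 + 18.8×2.85 = 130.38 kPa.
Pore pressure: u = 9.81×(6.85 − 3.7) = 30.902 kPa.
Initial effective stress: σ'_0 = σ_v − u = 130.38 − 30.902 = 99.478 kPa.
Stress increase at mid-clay by the 2:1 spreading method:
Δσ = qBL/((B+z)(L+z)) = 275×1.5×2.1/((1.5+6.85)(2.1+6.85)) = 11.591 kPa
Final effective stress: σ'_f = σ'_0 + Δσ = 99.478 + 11.591 = 111.07 kPa.
Normally consolidated clay, so the full stress increment lies on the virgin compression line:
S_c = C_c·H/(1+e₀)·log₁₀(σ'_f/σ'_0) = 0.16×5.7/(1+0.91)×log₁₀(111.07/99.478)
    = 0.47749 × 0.04787 = 0.02286 m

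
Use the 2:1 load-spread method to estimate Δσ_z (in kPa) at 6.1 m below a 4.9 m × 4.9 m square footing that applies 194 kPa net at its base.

By the 2:1 method the load spreads at 1 horizontal : 2 vertical, so at depth z the loaded area has grown by z in each plan dimension:
Δσ = qBL/((B+z)(L+z)) = 194×4.9×4.9/((4.9+6.1)(4.9+6.1)) = 38.495 kPa

Δσ_z ≈ 38.5 kPa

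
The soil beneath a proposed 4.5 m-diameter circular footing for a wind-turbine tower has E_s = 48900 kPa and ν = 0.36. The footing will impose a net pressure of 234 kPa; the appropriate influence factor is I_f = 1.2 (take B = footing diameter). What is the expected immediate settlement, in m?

S_e ≈ 0.0225 m

Immediate (elastic) settlement: S_e = q·B·(1−ν²)/E_s · I_f.
S_e = 234 × 4.5 × (1 − 0.36²) / 48900 × 1.2
    = 234 × 4.5 × 0.8704 / 48900 × 1.2
    = 0.02249 m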